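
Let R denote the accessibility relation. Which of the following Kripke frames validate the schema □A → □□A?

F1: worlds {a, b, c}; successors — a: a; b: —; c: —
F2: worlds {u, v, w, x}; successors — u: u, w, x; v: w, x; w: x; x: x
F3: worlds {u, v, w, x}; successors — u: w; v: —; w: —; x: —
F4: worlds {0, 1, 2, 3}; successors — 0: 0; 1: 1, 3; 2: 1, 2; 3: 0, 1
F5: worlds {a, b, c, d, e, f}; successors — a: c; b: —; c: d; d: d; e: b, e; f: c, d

F1, F2, F3

This is the axiom for transitivity; its first-order frame correspondent is ∀x ∀y ∀z (Rxy ∧ Ryz → Rxz).
F1: condition met.
F2: condition met.
F3: condition met.
F4: fails — R31 and R13 but not R33.
F5: fails — Rac and Rcd but not Rad.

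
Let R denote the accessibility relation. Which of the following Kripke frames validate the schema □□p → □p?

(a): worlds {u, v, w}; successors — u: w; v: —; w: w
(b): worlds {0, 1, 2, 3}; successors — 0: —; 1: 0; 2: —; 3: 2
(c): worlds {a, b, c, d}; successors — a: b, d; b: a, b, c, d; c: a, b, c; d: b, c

Frame correspondent (Sahlqvist): ∀x ∀y (Rxy → ∃z (Rxz ∧ Rzy)) — i.e. density.
(a): condition met.
(b): fails — R10 but no z with R1z and Rz0.
(c): condition met.

(a), (c)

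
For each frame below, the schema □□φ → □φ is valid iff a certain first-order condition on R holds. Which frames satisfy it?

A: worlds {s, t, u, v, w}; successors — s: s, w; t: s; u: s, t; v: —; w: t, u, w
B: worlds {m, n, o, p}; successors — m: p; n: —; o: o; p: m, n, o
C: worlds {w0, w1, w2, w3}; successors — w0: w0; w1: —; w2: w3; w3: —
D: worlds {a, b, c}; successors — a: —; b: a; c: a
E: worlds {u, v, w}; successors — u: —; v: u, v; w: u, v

The schema corresponds to density: ∀x ∀y (Rxy → ∃z (Rxz ∧ Rzy)).
A: fails — Rut but no z with Ruz and Rzt.
B: fails — Rpm but no z with Rpz and Rzm.
C: fails — Rw2w3 but no z with Rw2z and Rzw3.
D: fails — Rca but no z with Rcz and Rza.
E: holds.

E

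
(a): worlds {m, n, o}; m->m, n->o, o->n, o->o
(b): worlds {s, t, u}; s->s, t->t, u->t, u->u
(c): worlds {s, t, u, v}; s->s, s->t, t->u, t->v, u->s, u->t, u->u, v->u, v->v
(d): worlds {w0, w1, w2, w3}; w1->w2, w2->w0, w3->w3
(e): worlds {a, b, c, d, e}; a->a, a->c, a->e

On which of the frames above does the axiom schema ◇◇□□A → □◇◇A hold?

(a), (b), (c)

The schema corresponds to a generalized confluence (Geach) condition: ∀x ∀y ∀z ((xR²y ∧ xRz) → ∃w (yR²w ∧ zR²w)).
(a): satisfies the condition.
(b): satisfies the condition.
(c): satisfies the condition.
(d): fails — w1R²w0, w1Rw2 but no w with w0R²w and w2R²w.
(e): fails — aR²a, aRc but no w with aR²w and cR²w.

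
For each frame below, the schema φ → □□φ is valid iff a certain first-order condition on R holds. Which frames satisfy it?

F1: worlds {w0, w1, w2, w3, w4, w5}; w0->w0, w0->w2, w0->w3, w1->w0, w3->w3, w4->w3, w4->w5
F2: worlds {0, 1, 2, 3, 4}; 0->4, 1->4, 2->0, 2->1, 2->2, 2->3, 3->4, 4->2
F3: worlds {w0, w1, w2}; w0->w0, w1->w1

Frame correspondent (Sahlqvist): ∀x ∀z (xR²z → ∃w (x = w ∧ z = w)) — i.e. a generalized confluence (Geach) condition.
F1: fails — w0R²w2 but w0 ≠ w2.
F2: fails — 0R²2 but 0 ≠ 2.
F3: holds.
Valid on: F3.

F3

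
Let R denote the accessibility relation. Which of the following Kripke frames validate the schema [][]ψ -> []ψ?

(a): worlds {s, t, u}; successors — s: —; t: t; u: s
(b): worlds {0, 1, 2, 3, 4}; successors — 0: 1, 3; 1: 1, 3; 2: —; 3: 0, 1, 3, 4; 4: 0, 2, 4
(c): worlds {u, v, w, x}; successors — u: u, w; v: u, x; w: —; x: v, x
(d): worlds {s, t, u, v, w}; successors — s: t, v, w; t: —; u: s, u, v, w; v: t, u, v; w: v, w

This is the axiom for density; its first-order frame correspondent is forall x forall y (Rxy -> exists z (Rxz & Rzy)).
(a): fails — Rus but no z with Ruz and Rzs.
(b): satisfies the condition.
(c): satisfies the condition.
(d): satisfies the condition.
Valid on: (b), (c), (d).

(b), (c), (d)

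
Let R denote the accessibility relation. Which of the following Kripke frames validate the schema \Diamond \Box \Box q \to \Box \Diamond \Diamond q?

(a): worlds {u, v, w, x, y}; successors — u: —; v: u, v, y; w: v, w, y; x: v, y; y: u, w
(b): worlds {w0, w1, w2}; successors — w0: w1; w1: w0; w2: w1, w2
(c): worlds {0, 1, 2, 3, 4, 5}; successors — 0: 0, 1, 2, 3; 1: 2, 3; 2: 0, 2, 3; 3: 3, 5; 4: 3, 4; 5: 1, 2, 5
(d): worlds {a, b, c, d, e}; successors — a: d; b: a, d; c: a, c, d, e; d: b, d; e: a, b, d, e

This is the axiom for a generalized confluence (Geach) condition; its first-order frame correspondent is \forall x \forall y \forall z ((xRy \wedge xRz) \to \exists w (y R^2 w \wedge z R^2 w)).
(a): fails — vRu, vRu but no t with uR²t and uR²t.
(b): satisfies the condition.
(c): satisfies the condition.
(d): satisfies the condition.

(b), (c), (d)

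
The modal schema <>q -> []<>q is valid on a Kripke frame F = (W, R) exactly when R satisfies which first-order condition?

the Euclidean property: forall x forall y forall z (Rxy & Rxz -> Ryz)

Suppose ◇q→□◇q is valid. Take Rxy, Rxz and set V(q)={y}. Then ◇q at x, so □◇q at x, so ◇q at z, so some w with Rzw has q; w=y, i.e. Rzy. By symmetry of the argument, Ryz.
The converse is a direct semantic check.
Frame condition: forall x forall y forall z (Rxy & Rxz -> Ryz).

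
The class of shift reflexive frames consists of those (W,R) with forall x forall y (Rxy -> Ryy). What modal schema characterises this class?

The condition is shift-reflexivity. The T□ schema □(□s → s) defines it.
Suppose □(□s→s) is valid. Take Rxy and set V(s)={w : Ryw}. Then at y, □s holds; since □(□s→s) at x, □s→s at y, so s at y, i.e. Ryy.

□(□s → s)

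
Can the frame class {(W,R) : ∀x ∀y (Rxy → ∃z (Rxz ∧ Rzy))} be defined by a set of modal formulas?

Yes, by □□q → □q

The condition is density. A defining modal formula is □□q → □q.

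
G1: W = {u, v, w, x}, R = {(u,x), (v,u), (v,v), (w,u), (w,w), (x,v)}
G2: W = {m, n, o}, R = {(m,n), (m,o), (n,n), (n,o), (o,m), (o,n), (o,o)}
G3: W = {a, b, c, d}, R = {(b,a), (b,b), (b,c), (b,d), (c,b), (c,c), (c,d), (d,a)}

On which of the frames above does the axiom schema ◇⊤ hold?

The schema corresponds to seriality: ∀x ∃y Rxy.
G1: holds.
G2: holds.
G3: fails — world a has no successor.
Valid on: G1, G2.

G1, G2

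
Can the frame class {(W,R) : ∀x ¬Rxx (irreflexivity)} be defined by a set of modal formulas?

No

Any modally definable frame class is closed under surjective bounded morphisms.
The 3-cycle (worlds 0,1,2 with 0→1→2→0) is irreflexive, and the map sending every world to a single reflexive point • is a surjective bounded morphism (forth: every edge maps to (•,•); back: every world has a successor). So any modal formula valid on the 3-cycle is also valid on the reflexive point, which is not irreflexive.
Hence irreflexivity is not modally definable.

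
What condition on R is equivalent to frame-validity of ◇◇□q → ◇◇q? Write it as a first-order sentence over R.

This is a Sahlqvist (Geach-type) schema ◇^2□^1q → □^0◇^2q.
First-order correspondent: ∀x ∀y (xR²y → ∃w (yRw ∧ xR²w)).

∀x ∀y (xR²y → ∃w (yRw ∧ xR²w))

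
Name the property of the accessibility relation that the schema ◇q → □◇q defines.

the Euclidean property: ∀x ∀y ∀z (Rxy ∧ Rxz → Ryz)

This is the 5 axiom.
Its frame correspondent is the Euclidean property — ∀x ∀y ∀z (Rxy ∧ Rxz → Ryz).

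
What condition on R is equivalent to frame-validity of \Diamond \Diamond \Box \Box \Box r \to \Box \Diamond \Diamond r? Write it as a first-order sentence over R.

This is a Sahlqvist (Geach-type) schema ◇^2□^3r → □^1◇^2r.
First-order correspondent: \forall x \forall y \forall z ((x R^2 y \wedge xRz) \to \exists w (y R^3 w \wedge z R^2 w)).

\forall x \forall y \forall z ((x R^2 y \wedge xRz) \to \exists w (y R^3 w \wedge z R^2 w))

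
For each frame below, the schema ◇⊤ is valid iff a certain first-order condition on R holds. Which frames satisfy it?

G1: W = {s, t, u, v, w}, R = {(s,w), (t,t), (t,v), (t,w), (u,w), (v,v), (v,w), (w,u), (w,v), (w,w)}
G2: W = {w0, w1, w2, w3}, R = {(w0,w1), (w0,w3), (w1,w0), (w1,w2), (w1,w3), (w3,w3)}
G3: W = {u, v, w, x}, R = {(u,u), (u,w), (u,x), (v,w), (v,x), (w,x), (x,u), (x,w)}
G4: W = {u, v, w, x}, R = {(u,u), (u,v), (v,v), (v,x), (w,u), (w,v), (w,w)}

G1, G3

Frame correspondent (Sahlqvist): ∀x ∃y Rxy — i.e. seriality.
G1: condition met.
G2: fails — world w2 has no successor.
G3: condition met.
G4: fails — world x has no successor.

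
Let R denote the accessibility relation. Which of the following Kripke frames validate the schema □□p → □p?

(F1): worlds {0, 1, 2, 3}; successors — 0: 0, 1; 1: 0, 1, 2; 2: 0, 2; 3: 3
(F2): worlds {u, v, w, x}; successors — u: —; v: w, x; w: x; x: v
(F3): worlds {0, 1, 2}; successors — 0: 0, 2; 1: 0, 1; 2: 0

Frame correspondent (Sahlqvist): ∀x ∀y (Rxy → ∃z (Rxz ∧ Rzy)) — i.e. density.
(F1): condition met.
(F2): fails — Rwx but no z with Rwz and Rzx.
(F3): condition met.

(F1), (F3)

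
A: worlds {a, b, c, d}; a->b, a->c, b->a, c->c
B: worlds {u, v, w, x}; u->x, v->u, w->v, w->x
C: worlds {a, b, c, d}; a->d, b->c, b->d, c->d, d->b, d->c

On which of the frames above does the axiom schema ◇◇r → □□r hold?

This is the axiom for a generalized confluence (Geach) condition; its first-order frame correspondent is ∀x ∀y ∀z ((xR²y ∧ xR²z) → ∃w (y = w ∧ z = w)).
A: fails — aR²a, aR²c but a ≠ c.
B: satisfies the condition.
C: fails — aR²b, aR²c but b ≠ c.
Valid on: B.

B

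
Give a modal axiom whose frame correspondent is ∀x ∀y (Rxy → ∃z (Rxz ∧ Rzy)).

The condition is density. The C4 schema □□p → □p defines it.
Suppose □□p→□p is valid. Take Rxy and set V(p)={w : xR²w}. Then □□p at x, so □p at x, so p at y, i.e. ∃z(Rxz∧Rzy).

□□p → □p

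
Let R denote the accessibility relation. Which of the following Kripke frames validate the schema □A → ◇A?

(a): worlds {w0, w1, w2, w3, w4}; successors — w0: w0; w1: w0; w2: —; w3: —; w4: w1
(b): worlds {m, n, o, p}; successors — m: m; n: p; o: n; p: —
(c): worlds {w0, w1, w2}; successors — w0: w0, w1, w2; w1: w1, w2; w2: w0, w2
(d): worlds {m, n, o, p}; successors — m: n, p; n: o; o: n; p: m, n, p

Frame correspondent (Sahlqvist): ∀x ∃y Rxy — i.e. seriality.
(a): fails — world w2 has no successor.
(b): fails — world p has no successor.
(c): holds.
(d): holds.
Valid on: (c), (d).

(c), (d)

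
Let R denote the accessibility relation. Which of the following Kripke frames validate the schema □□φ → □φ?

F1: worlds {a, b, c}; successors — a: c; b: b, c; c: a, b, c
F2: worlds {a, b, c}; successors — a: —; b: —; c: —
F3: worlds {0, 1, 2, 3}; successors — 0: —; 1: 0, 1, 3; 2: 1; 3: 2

F1, F2

The schema corresponds to density: ∀x ∀y (Rxy → ∃z (Rxz ∧ Rzy)).
F1: satisfies the condition.
F2: satisfies the condition.
F3: fails — R32 but no z with R3z and Rz2.
Valid on: F1, F2.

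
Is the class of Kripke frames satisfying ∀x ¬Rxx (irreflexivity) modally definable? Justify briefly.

Not definable by any modal formula

If a class were modally definable it would be closed under surjective bounded morphisms (Goldblatt–Thomason).
The 3-cycle (worlds 0,1,2 with 0→1→2→0) is irreflexive, and the map sending every world to a single reflexive point • is a surjective bounded morphism (forth: every edge maps to (•,•); back: every world has a successor). So any modal formula valid on the 3-cycle is also valid on the reflexive point, which is not irreflexive.
So the class is not modally definable.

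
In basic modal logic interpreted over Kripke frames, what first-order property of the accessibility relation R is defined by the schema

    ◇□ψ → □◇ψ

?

Convergence

This is the .2 axiom.
Its frame correspondent is convergence — ∀x ∀y ∀z (Rxy ∧ Rxz → ∃w (Ryw ∧ Rzw)).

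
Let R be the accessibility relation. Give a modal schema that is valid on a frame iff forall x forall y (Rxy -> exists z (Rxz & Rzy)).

□□s → □s

A defining formula is □□s → □s (the C4 axiom).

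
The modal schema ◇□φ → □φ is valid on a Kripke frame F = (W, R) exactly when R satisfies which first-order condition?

the Euclidean property: ∀x ∀y ∀z (Rxy ∧ Rxz → Ryz)

This is frame-equivalent to ◇φ → □◇φ (substitute ¬φ for φ and contrapose).
Suppose ◇φ→□◇φ is valid. Take Rxy, Rxz and set V(φ)={y}. Then ◇φ at x, so □◇φ at x, so ◇φ at z, so some w with Rzw has φ; w=y, i.e. Rzy. By symmetry of the argument, Ryz.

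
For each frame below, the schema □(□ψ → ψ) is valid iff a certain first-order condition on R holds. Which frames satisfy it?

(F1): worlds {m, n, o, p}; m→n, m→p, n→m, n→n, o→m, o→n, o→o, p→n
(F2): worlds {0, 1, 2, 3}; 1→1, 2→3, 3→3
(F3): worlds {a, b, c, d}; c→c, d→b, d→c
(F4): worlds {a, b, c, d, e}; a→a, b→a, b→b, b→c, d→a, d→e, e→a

Frame correspondent (Sahlqvist): ∀x ∀y (Rxy → Ryy) — i.e. shift-reflexivity.
(F1): fails — Rom but not Rmm.
(F2): ✓.
(F3): fails — Rdb but not Rbb.
(F4): fails — Rbc but not Rcc.
Valid on: (F2).

(F2)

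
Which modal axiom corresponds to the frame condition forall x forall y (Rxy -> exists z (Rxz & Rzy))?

□□p → □p

A defining formula is □□p → □p (the C4 axiom).
Suppose □□p→□p is valid. Take Rxy and set V(p)={w : xR²w}. Then □□p at x, so □p at x, so p at y, i.e. ∃z(Rxz∧Rzy).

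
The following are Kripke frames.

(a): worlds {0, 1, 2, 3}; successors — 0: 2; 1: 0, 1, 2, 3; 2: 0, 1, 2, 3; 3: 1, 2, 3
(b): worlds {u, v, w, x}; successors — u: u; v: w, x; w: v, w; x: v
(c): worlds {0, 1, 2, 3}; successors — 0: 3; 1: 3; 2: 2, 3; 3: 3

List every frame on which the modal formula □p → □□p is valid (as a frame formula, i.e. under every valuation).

This is the axiom for transitivity; its first-order frame correspondent is ∀x ∀y ∀z (Rxy ∧ Ryz → Rxz).
(a): fails — R32 and R20 but not R30.
(b): fails — Rvw and Rwv but not Rvv.
(c): satisfies the condition.
Valid on: (c).

(c)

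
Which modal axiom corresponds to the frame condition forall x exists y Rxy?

□r → ◇r

This is seriality; the standard corresponding axiom is D: □r → ◇r.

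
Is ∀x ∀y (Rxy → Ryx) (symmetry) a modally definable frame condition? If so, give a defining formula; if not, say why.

Yes — defined by p → □◇p

The condition is symmetry. A defining modal formula is p → □◇p.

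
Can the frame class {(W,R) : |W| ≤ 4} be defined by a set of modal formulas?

No

If a class were modally definable it would be closed under disjoint unions (Goldblatt–Thomason).
Any modal formula valid on each of 5 disjoint one-world frames is valid on their disjoint union (validity is preserved under disjoint unions). Each one-world frame has |W|=1≤4, but the union has |W|=5.
So the class is not modally definable.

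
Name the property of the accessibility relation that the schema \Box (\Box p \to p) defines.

Suppose □(□p→p) is valid. Take Rxy and set V(p)={w : Ryw}. Then at y, □p holds; since □(□p→p) at x, □p→p at y, so p at y, i.e. Ryy.

shift-reflexivity: \forall x \forall y (Rxy \to Ryy)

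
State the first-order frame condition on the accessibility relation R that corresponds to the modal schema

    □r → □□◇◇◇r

∀x ∀z (xR²z → ∃w (xRw ∧ zR³w))

This is a Sahlqvist (Geach-type) schema ◇^0□^1r → □^2◇^3r.
First-order correspondent: ∀x ∀z (xR²z → ∃w (xRw ∧ zR³w)).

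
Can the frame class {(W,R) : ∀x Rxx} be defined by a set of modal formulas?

Yes, by □p → p

Yes: it is reflexivity, defined by the T schema □p → p.
Suppose □p→p is valid. At any x set V(p)={w : Rxw}. Then □p holds at x, so p holds at x, i.e. Rxx.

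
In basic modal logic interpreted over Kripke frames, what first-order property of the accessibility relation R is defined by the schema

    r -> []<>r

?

Suppose r→□◇r is valid. Take Rxy and set V(r)={x}. Then r at x, so □◇r at x, so ◇r at y, so some z with Ryz has r; z=x, i.e. Ryx.
The converse is a direct semantic check.
So the correspondent is symmetry.

symmetry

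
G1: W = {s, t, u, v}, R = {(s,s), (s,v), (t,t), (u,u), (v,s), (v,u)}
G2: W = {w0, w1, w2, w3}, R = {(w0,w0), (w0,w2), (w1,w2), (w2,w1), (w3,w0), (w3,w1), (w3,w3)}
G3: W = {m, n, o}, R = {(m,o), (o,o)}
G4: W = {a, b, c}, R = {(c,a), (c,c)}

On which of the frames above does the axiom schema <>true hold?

G1, G2

Frame correspondent (Sahlqvist): forall x exists y Rxy — i.e. seriality.
G1: satisfies the condition.
G2: satisfies the condition.
G3: fails — world n has no successor.
G4: fails — world a has no successor.
Valid on: G1, G2.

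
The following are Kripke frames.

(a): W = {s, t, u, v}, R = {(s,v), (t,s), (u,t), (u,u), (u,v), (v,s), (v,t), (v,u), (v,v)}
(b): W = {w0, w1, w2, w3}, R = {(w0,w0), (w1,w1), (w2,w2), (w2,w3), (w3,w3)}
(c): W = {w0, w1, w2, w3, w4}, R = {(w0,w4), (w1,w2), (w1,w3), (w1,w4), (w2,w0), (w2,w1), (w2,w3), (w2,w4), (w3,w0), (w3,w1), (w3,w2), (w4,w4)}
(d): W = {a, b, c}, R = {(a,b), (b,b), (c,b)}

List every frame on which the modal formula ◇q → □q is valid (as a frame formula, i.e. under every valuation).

(d)

This is the axiom for partial functionality; its first-order frame correspondent is ∀x ∀y ∀z (Rxy ∧ Rxz → y = z).
(a): fails — u sees both t and u.
(b): fails — w2 sees both w2 and w3.
(c): fails — w1 sees both w2 and w3.
(d): condition met.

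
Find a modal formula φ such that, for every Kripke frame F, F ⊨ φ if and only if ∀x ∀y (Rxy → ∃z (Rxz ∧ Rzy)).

□□s → □s

A defining formula is □□s → □s (the C4 axiom).
Suppose □□s→□s is valid. Take Rxy and set V(s)={w : xR²w}. Then □□s at x, so □s at x, so s at y, i.e. ∃z(Rxz∧Rzy).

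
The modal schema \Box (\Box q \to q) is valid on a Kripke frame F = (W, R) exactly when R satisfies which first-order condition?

Suppose □(□q→q) is valid. Take Rxy and set V(q)={w : Ryw}. Then at y, □q holds; since □(□q→q) at x, □q→q at y, so q at y, i.e. Ryy.
Conversely, any frame satisfying \forall x \forall y (Rxy \to Ryy) validates the schema.
So the correspondent is shift-reflexivity.

Shift-reflexivity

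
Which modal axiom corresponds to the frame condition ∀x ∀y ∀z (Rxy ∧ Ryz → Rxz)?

This is transitivity; the standard corresponding axiom is 4: □ψ → □□ψ.
Suppose □ψ→□□ψ is valid. Take Rxy, Ryz and set V(ψ)={w : Rxw}. Then □ψ at x, so □□ψ at x, so □ψ at y, so ψ at z, i.e. Rxz.

□ψ → □□ψ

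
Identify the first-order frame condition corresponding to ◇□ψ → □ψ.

the Euclidean property: ∀x ∀y ∀z (Rxy ∧ Rxz → Ryz)

Equivalently (dual form): ◇ψ → □◇ψ.
Suppose ◇ψ→□◇ψ is valid. Take Rxy, Rxz and set V(ψ)={y}. Then ◇ψ at x, so □◇ψ at x, so ◇ψ at z, so some w with Rzw has ψ; w=y, i.e. Rzy. By symmetry of the argument, Ryz.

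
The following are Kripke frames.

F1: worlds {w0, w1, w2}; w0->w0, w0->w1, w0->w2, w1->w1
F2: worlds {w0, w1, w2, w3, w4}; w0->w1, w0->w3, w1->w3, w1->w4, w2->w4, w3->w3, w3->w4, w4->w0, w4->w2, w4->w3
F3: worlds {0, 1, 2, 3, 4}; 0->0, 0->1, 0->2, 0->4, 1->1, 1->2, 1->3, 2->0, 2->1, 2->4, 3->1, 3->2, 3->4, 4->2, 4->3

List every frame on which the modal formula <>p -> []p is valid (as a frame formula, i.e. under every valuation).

The schema corresponds to partial functionality: forall x forall y forall z (Rxy & Rxz -> y = z).
F1: fails — w0 sees both w0 and w1.
F2: fails — w0 sees both w1 and w3.
F3: fails — 0 sees both 0 and 1.
Valid on no frame.

none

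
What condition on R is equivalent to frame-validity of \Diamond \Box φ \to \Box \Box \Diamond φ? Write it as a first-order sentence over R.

This is a Sahlqvist (Geach-type) schema ◇^1□^1φ → □^2◇^1φ.
Minimal-valuation argument: fix x; take any y with xR^1y and any z with xR^2z. Set V(φ) to the set of worlds R-reachable from y in exactly 1 step. Then □^1φ holds at y, so the antecedent holds at x; validity forces ◇^1φ at z, giving a w with zR^1w and yR^1w.
First-order correspondent: \forall x \forall y \forall z ((xRy \wedge x R^2 z) \to \exists w (yRw \wedge zRw)).

\forall x \forall y \forall z ((xRy \wedge x R^2 z) \to \exists w (yRw \wedge zRw))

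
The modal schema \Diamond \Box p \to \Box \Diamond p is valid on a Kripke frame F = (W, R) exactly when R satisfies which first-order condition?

Suppose ◇□p→□◇p is valid. Take Rxy, Rxz and set V(p)={w : Ryw}. Then □p at y so ◇□p at x, so □◇p at x, so ◇p at z, giving w with Rzw and Ryw.

Convergence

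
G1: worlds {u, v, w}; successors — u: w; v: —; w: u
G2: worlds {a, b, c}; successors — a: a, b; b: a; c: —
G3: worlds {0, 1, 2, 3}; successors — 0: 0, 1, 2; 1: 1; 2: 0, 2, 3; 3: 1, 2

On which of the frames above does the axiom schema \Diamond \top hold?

This is the axiom for seriality; its first-order frame correspondent is \forall x \exists y Rxy.
G1: fails — world v has no successor.
G2: fails — world c has no successor.
G3: condition met.
Valid on: G3.

G3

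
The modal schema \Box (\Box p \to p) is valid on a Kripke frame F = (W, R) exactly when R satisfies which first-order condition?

Suppose □(□p→p) is valid. Take Rxy and set V(p)={w : Ryw}. Then at y, □p holds; since □(□p→p) at x, □p→p at y, so p at y, i.e. Ryy.

shift-reflexivity: \forall x \forall y (Rxy \to Ryy)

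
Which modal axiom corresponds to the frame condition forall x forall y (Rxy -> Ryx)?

ψ → □◇ψ

The condition is symmetry. The B schema ψ → □◇ψ defines it.
Suppose ψ→□◇ψ is valid. Take Rxy and set V(ψ)={x}. Then ψ at x, so □◇ψ at x, so ◇ψ at y, so some z with Ryz has ψ; z=x, i.e. Ryx.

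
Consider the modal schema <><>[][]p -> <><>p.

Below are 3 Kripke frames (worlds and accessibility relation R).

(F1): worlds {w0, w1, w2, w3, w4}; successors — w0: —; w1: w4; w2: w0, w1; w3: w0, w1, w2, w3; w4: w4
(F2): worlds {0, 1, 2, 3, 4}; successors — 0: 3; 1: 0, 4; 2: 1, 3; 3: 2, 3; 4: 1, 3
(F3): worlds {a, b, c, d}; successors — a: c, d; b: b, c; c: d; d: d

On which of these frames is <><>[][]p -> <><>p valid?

Frame correspondent (Sahlqvist): forall x forall y (x R^2 y -> exists w (y R^2 w & x R^2 w)) — i.e. a generalized confluence (Geach) condition.
(F1): fails — w3R²w0 but no w with w0R²w and w3R²w.
(F2): ✓.
(F3): ✓.

(F2), (F3)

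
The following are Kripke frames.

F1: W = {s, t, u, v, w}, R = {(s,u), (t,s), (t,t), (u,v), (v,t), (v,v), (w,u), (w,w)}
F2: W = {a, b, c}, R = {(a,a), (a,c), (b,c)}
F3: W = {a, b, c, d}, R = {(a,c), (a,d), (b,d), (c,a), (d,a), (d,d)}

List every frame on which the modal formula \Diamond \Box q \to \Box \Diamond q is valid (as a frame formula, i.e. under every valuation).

F3

Frame correspondent (Sahlqvist): \forall x \forall y \forall z (Rxy \wedge Rxz \to \exists w (Ryw \wedge Rzw)) — i.e. convergence.
F1: fails — Rts and Rtt but s and t have no common successor.
F2: fails — Raa and Rac but a and c have no common successor.
F3: holds.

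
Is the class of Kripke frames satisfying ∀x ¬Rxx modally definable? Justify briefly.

If a class were modally definable it would be closed under surjective bounded morphisms (Goldblatt–Thomason).
The 5-cycle (worlds a,b,c,d,e with a→b→c→d→e→a) is irreflexive, and the map sending every world to a single reflexive point • is a surjective bounded morphism (forth: every edge maps to (•,•); back: every world has a successor). So any modal formula valid on the 5-cycle is also valid on the reflexive point, which is not irreflexive.
Hence irreflexivity is not modally definable.

No — not modally definable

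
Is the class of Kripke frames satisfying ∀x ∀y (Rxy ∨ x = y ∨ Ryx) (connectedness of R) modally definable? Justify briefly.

Not definable by any modal formula

Any modally definable frame class is closed under disjoint unions.
Take 2 disjoint single-world reflexive frames: each is trivially connected, but their disjoint union has 2 worlds with no edge between distinct components, so it is not connected.
So the class is not modally definable.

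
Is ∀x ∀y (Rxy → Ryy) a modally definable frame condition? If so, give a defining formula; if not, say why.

Yes, by □(□p → p)

This is a Sahlqvist condition; the T□ axiom □(□p → p) defines it.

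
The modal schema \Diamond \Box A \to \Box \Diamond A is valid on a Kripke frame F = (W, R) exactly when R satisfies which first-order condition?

This schema is the .2 axiom.
Its frame correspondent is convergence — \forall x \forall y \forall z (Rxy \wedge Rxz \to \exists w (Ryw \wedge Rzw)).

Convergence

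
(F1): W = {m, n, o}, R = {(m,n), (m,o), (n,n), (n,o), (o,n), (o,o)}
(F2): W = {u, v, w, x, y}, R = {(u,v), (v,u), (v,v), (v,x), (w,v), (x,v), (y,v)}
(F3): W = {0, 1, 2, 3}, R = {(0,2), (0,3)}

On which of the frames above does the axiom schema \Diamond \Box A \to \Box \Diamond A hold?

(F1), (F2)

This is the axiom for convergence; its first-order frame correspondent is \forall x \forall y \forall z (Rxy \wedge Rxz \to \exists w (Ryw \wedge Rzw)).
(F1): satisfies the condition.
(F2): satisfies the condition.
(F3): fails — R03 and R03 but 3 and 3 have no common successor.
Valid on: (F1), (F2).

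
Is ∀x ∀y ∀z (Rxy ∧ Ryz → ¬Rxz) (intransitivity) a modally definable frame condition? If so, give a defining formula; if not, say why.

Modal frame validity is preserved under surjective bounded morphisms.
The 3-cycle (worlds a,b,c with a→b→c→a) is intransitive. Mapping every world to a single reflexive point • is a surjective bounded morphism; the reflexive point is not intransitive (R••∧R•• but R••).
So the class is not modally definable.

No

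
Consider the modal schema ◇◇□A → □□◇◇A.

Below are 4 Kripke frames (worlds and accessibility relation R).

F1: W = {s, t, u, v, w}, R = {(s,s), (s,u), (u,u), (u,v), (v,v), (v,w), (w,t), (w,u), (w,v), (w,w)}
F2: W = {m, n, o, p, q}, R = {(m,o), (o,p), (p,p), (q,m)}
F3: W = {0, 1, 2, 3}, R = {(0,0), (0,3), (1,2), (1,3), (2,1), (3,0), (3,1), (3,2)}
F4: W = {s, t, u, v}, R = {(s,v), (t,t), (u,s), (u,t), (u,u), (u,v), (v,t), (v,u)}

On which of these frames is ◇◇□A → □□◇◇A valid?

F2

Frame correspondent (Sahlqvist): ∀x ∀y ∀z ((xR²y ∧ xR²z) → ∃w (yRw ∧ zR²w)) — i.e. a generalized confluence (Geach) condition.
F1: fails — vR²t, vR²t but no w* with tRw* and tR²w*.
F2: condition met.
F3: fails — 0R²2, 0R²2 but no w with 2Rw and 2R²w.
F4: fails — uR²s, uR²s but no w with sRw and sR²w.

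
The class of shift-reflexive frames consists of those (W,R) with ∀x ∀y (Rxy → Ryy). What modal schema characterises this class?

A defining formula is □(□ψ → ψ) (the T□ axiom).

□(□ψ → ψ)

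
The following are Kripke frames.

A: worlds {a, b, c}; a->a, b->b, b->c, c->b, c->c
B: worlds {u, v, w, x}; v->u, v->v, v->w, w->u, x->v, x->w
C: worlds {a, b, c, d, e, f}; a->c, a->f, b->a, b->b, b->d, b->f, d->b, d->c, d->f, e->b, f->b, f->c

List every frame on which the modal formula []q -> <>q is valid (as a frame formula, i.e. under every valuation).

This is the axiom for seriality; its first-order frame correspondent is forall x exists y Rxy.
A: ✓.
B: fails — world u has no successor.
C: fails — world c has no successor.
Valid on: A.

A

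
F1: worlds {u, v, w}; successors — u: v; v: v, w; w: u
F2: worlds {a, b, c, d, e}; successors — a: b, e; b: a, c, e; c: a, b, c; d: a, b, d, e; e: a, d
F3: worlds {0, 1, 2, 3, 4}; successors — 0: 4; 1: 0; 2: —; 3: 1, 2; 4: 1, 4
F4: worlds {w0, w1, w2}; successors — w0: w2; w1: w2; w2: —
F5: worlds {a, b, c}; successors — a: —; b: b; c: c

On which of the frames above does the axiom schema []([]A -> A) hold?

F5

The schema corresponds to shift-reflexivity: forall x forall y (Rxy -> Ryy).
F1: fails — Rwu but not Ruu.
F2: fails — Rea but not Raa.
F3: fails — R10 but not R00.
F4: fails — Rw1w2 but not Rw2w2.
F5: satisfies the condition.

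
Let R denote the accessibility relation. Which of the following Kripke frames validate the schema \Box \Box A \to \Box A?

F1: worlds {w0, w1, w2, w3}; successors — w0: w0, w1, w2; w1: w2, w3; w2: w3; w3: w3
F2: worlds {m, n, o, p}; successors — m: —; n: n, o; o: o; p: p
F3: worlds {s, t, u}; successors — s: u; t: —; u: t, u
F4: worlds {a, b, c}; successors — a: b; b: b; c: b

F2, F3, F4

Frame correspondent (Sahlqvist): \forall x \forall y (Rxy \to \exists z (Rxz \wedge Rzy)) — i.e. density.
F1: fails — Rw1w2 but no z with Rw1z and Rzw2.
F2: holds.
F3: holds.
F4: holds.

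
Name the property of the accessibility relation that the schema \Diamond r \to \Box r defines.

Partial functionality

Suppose ◇r→□r is valid. Take Rxy, Rxz and set V(r)={y}. Then ◇r at x, so □r at x, so r at z, i.e. z=y.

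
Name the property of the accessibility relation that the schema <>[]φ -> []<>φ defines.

convergence: forall x forall y forall z (Rxy & Rxz -> exists w (Ryw & Rzw))

Suppose ◇□φ→□◇φ is valid. Take Rxy, Rxz and set V(φ)={w : Ryw}. Then □φ at y so ◇□φ at x, so □◇φ at x, so ◇φ at z, giving w with Rzw and Ryw.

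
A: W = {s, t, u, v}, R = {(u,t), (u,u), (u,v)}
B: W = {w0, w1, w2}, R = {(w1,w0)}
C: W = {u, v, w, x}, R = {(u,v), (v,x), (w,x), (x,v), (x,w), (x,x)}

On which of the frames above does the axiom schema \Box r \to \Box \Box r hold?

Frame correspondent (Sahlqvist): \forall x \forall y \forall z (Rxy \wedge Ryz \to Rxz) — i.e. transitivity.
A: condition met.
B: condition met.
C: fails — Ruv and Rvx but not Rux.
Valid on: A, B.

A, B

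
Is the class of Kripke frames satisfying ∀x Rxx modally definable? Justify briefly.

Yes: it is reflexivity, defined by the T schema □p → p.
Suppose □p→p is valid. At any x set V(p)={w : Rxw}. Then □p holds at x, so p holds at x, i.e. Rxx.

Yes, by □p → p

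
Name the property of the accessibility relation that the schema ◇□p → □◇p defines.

This schema is the .2 axiom.
Its frame correspondent is convergence — ∀x ∀y ∀z (Rxy ∧ Rxz → ∃w (Ryw ∧ Rzw)).

convergence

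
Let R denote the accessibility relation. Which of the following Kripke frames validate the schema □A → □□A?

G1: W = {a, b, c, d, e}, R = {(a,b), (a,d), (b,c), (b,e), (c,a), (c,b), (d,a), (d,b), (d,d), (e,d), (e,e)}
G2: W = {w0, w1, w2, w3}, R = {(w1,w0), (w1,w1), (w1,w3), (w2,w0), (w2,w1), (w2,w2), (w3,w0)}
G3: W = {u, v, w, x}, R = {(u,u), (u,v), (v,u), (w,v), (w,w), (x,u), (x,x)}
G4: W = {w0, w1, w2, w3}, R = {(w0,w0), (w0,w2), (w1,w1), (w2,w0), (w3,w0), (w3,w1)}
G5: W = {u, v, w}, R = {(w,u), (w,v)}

G5

This is the axiom for transitivity; its first-order frame correspondent is ∀x ∀y ∀z (Rxy ∧ Ryz → Rxz).
G1: fails — Rbc and Rcb but not Rbb.
G2: fails — Rw2w1 and Rw1w3 but not Rw2w3.
G3: fails — Rvu and Ruv but not Rvv.
G4: fails — Rw3w0 and Rw0w2 but not Rw3w2.
G5: holds.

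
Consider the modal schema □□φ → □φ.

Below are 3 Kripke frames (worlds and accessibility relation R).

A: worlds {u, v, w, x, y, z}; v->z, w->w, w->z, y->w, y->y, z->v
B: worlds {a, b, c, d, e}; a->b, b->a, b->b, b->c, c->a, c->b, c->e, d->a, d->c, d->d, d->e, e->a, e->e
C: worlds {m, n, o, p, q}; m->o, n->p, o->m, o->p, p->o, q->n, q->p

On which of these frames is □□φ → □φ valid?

The schema corresponds to density: ∀x ∀y (Rxy → ∃z (Rxz ∧ Rzy)).
A: fails — Rvz but no t with Rvt and Rtz.
B: satisfies the condition.
C: fails — Rom but no z with Roz and Rzm.
Valid on: B.

B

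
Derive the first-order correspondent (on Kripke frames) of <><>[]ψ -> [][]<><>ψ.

This is a Sahlqvist (Geach-type) schema ◇^2□^1ψ → □^2◇^2ψ.
Minimal-valuation argument: fix x; take any y with xR^2y and any z with xR^2z. Set V(ψ) to the set of worlds R-reachable from y in exactly 1 step. Then □^1ψ holds at y, so the antecedent holds at x; validity forces ◇^2ψ at z, giving a w with zR^2w and yR^1w.
First-order correspondent: forall x forall y forall z ((x R^2 y & x R^2 z) -> exists w (yRw & z R^2 w)).

forall x forall y forall z ((x R^2 y & x R^2 z) -> exists w (yRw & z R^2 w))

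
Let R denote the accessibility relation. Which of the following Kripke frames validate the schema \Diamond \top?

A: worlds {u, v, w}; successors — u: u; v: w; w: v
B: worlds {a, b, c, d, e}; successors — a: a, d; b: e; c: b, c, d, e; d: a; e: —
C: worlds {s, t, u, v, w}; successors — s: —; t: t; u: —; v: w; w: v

Frame correspondent (Sahlqvist): \forall x \exists y Rxy — i.e. seriality.
A: condition met.
B: fails — world e has no successor.
C: fails — world s has no successor.
Valid on: A.

A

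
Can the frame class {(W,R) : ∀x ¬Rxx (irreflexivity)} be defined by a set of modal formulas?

No

If a class were modally definable it would be closed under surjective bounded morphisms (Goldblatt–Thomason).
The 2-cycle (worlds s,t with s→t→s) is irreflexive, and the map sending every world to a single reflexive point • is a surjective bounded morphism (forth: every edge maps to (•,•); back: every world has a successor). So any modal formula valid on the 2-cycle is also valid on the reflexive point, which is not irreflexive.
Hence irreflexivity is not modally definable.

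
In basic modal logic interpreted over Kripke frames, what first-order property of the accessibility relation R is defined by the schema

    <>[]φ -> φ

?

This is a form of the B axiom.
It corresponds to symmetry: forall x forall y (Rxy -> Ryx).

Symmetry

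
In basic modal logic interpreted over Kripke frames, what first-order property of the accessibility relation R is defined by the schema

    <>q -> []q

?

partial functionality

Suppose ◇q→□q is valid. Take Rxy, Rxz and set V(q)={y}. Then ◇q at x, so □q at x, so q at z, i.e. z=y.
Conversely, any frame satisfying forall x forall y forall z (Rxy & Rxz -> y = z) validates the schema.
So the correspondent is partial functionality.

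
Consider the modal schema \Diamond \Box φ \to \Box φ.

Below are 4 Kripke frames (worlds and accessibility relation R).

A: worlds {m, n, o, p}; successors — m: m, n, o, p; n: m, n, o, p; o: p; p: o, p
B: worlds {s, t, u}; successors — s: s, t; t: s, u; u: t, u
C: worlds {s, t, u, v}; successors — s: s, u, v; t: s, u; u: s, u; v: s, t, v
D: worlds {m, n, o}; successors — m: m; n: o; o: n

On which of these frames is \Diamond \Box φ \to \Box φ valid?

The schema corresponds to the Euclidean property: \forall x \forall y \forall z (Rxy \wedge Rxz \to Ryz).
A: fails — Rmo and Rmo but not Roo.
B: fails — Rst and Rst but not Rtt.
C: fails — Rsv and Rsu but not Rvu.
D: fails — Rno and Rno but not Roo.

none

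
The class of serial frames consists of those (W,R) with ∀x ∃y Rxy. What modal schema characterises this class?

□ψ → ◇ψ

A defining formula is □ψ → ◇ψ (the D axiom).
Suppose □ψ→◇ψ is valid. At any x set V(ψ)=W. Then □ψ at x, so ◇ψ at x, so x has a successor.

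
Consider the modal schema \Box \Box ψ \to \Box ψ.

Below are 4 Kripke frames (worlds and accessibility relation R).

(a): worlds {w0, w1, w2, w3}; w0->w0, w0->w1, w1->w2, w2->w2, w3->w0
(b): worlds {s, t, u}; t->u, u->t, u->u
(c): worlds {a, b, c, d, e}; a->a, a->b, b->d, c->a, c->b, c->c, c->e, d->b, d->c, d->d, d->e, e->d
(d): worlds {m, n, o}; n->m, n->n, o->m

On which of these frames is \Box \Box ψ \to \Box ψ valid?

The schema corresponds to density: \forall x \forall y (Rxy \to \exists z (Rxz \wedge Rzy)).
(a): condition met.
(b): condition met.
(c): condition met.
(d): fails — Rom but no z with Roz and Rzm.

(a), (b), (c)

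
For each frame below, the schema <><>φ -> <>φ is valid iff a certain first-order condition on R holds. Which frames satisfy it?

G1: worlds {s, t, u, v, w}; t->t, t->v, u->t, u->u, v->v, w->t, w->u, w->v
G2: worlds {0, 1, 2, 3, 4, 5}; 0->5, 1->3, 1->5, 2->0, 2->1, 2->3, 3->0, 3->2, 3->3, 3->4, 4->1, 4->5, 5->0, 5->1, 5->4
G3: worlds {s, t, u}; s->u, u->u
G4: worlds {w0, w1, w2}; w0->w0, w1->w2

G3, G4

This is the axiom for transitivity; its first-order frame correspondent is forall x forall y forall z (Rxy & Ryz -> Rxz).
G1: fails — Rut and Rtv but not Ruv.
G2: fails — R34 and R45 but not R35.
G3: satisfies the condition.
G4: satisfies the condition.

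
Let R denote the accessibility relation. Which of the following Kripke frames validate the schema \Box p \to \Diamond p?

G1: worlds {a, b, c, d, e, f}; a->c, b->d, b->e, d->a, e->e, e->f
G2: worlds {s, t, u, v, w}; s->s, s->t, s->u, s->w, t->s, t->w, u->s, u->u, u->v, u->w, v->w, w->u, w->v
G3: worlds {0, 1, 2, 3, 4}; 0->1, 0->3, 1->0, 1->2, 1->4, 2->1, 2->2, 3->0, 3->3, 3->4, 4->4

The schema corresponds to seriality: \forall x \exists y Rxy.
G1: fails — world c has no successor.
G2: satisfies the condition.
G3: satisfies the condition.

G2, G3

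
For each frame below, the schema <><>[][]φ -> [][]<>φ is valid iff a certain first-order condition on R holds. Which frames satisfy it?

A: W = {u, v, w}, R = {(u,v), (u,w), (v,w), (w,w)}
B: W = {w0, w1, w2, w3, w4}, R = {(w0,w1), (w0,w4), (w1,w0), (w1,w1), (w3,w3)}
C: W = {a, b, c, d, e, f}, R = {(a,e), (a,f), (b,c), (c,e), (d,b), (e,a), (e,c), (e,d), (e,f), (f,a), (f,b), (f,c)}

This is the axiom for a generalized confluence (Geach) condition; its first-order frame correspondent is forall x forall y forall z ((x R^2 y & x R^2 z) -> exists w (y R^2 w & zRw)).
A: satisfies the condition.
B: fails — w1R²w0, w1R²w4 but no w with w0R²w and w4Rw.
C: fails — aR²a, aR²c but no w with aR²w and cRw.

A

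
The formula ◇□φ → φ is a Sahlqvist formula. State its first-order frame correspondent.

symmetry: ∀x ∀y (Rxy → Ryx)

Equivalently (dual form): φ → □◇φ.
Suppose φ→□◇φ is valid. Take Rxy and set V(φ)={x}. Then φ at x, so □◇φ at x, so ◇φ at y, so some z with Ryz has φ; z=x, i.e. Ryx.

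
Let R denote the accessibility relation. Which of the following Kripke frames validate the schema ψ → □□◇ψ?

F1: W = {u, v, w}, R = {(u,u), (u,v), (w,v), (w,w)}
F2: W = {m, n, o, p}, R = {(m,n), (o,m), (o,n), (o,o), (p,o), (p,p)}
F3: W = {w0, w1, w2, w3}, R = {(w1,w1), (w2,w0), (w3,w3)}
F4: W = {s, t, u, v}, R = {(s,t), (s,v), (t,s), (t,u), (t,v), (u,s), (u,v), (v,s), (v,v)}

Frame correspondent (Sahlqvist): ∀x ∀z (xR²z → ∃w (x = w ∧ zRw)) — i.e. a generalized confluence (Geach) condition.
F1: fails — uR²v but no t with u=t and vRt.
F2: fails — oR²m but no w with o=w and mRw.
F3: satisfies the condition.
F4: fails — sR²s but no w with s=w and sRw.
Valid on: F3.

F3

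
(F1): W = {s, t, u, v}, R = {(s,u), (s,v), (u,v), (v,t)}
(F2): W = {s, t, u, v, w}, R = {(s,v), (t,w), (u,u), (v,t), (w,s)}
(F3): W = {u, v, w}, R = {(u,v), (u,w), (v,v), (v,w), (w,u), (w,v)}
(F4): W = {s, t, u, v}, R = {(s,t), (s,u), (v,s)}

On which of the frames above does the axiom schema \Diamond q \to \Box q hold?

(F2)

Frame correspondent (Sahlqvist): \forall x \forall y \forall z (Rxy \wedge Rxz \to y = z) — i.e. partial functionality.
(F1): fails — s sees both u and v.
(F2): holds.
(F3): fails — u sees both v and w.
(F4): fails — s sees both t and u.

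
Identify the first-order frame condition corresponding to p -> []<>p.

Suppose p→□◇p is valid. Take Rxy and set V(p)={x}. Then p at x, so □◇p at x, so ◇p at y, so some z with Ryz has p; z=x, i.e. Ryx.
The converse is a direct semantic check.
So the correspondent is symmetry.

symmetry: forall x forall y (Rxy -> Ryx)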